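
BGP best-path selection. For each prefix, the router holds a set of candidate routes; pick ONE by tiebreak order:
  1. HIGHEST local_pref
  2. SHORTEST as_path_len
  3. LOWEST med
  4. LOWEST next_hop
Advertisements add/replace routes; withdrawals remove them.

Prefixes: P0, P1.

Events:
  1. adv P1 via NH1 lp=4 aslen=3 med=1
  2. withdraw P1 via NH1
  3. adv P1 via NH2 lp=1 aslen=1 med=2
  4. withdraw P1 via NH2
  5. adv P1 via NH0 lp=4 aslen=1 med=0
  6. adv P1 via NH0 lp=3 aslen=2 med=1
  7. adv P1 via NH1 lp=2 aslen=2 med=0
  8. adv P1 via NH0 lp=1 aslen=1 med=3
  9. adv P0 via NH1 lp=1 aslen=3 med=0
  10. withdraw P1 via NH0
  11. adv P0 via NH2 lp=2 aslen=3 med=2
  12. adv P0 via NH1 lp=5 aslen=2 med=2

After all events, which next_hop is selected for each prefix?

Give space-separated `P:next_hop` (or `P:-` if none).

Answer: P0:NH1 P1:NH1

Derivation:
Op 1: best P0=- P1=NH1
Op 2: best P0=- P1=-
Op 3: best P0=- P1=NH2
Op 4: best P0=- P1=-
Op 5: best P0=- P1=NH0
Op 6: best P0=- P1=NH0
Op 7: best P0=- P1=NH0
Op 8: best P0=- P1=NH1
Op 9: best P0=NH1 P1=NH1
Op 10: best P0=NH1 P1=NH1
Op 11: best P0=NH2 P1=NH1
Op 12: best P0=NH1 P1=NH1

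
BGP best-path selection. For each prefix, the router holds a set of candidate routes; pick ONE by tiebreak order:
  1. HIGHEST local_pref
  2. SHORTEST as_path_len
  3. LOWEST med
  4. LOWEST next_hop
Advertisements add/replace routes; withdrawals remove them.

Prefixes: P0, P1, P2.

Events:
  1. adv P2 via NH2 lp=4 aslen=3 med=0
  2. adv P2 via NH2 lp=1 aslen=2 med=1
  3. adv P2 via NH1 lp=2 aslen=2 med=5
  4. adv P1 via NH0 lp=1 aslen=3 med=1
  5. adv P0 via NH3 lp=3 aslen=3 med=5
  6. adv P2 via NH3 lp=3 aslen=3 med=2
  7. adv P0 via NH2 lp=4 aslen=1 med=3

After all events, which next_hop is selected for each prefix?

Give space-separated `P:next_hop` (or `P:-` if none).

Answer: P0:NH2 P1:NH0 P2:NH3

Derivation:
Op 1: best P0=- P1=- P2=NH2
Op 2: best P0=- P1=- P2=NH2
Op 3: best P0=- P1=- P2=NH1
Op 4: best P0=- P1=NH0 P2=NH1
Op 5: best P0=NH3 P1=NH0 P2=NH1
Op 6: best P0=NH3 P1=NH0 P2=NH3
Op 7: best P0=NH2 P1=NH0 P2=NH3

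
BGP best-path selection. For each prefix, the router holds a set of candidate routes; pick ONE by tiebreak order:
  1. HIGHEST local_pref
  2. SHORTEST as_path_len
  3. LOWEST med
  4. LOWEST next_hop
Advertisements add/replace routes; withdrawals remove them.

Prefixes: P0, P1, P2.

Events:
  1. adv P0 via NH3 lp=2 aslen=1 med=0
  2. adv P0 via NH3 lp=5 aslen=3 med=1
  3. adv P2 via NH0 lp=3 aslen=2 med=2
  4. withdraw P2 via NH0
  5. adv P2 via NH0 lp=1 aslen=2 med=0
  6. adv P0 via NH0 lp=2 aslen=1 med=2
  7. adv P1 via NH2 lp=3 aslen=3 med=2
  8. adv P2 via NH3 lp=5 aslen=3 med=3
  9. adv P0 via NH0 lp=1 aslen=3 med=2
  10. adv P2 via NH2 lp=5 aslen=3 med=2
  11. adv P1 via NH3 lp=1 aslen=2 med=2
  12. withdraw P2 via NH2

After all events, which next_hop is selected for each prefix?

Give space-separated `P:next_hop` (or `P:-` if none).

Op 1: best P0=NH3 P1=- P2=-
Op 2: best P0=NH3 P1=- P2=-
Op 3: best P0=NH3 P1=- P2=NH0
Op 4: best P0=NH3 P1=- P2=-
Op 5: best P0=NH3 P1=- P2=NH0
Op 6: best P0=NH3 P1=- P2=NH0
Op 7: best P0=NH3 P1=NH2 P2=NH0
Op 8: best P0=NH3 P1=NH2 P2=NH3
Op 9: best P0=NH3 P1=NH2 P2=NH3
Op 10: best P0=NH3 P1=NH2 P2=NH2
Op 11: best P0=NH3 P1=NH2 P2=NH2
Op 12: best P0=NH3 P1=NH2 P2=NH3

Answer: P0:NH3 P1:NH2 P2:NH3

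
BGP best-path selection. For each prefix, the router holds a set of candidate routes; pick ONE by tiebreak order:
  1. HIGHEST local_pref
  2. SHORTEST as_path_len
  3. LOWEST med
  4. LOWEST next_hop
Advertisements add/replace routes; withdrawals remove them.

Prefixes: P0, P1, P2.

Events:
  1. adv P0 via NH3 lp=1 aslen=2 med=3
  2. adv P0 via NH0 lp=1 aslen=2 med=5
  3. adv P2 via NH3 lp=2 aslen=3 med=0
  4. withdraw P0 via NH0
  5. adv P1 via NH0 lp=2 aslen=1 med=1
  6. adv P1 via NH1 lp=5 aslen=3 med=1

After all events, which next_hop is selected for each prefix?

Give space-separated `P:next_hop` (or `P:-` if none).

Op 1: best P0=NH3 P1=- P2=-
Op 2: best P0=NH3 P1=- P2=-
Op 3: best P0=NH3 P1=- P2=NH3
Op 4: best P0=NH3 P1=- P2=NH3
Op 5: best P0=NH3 P1=NH0 P2=NH3
Op 6: best P0=NH3 P1=NH1 P2=NH3

Answer: P0:NH3 P1:NH1 P2:NH3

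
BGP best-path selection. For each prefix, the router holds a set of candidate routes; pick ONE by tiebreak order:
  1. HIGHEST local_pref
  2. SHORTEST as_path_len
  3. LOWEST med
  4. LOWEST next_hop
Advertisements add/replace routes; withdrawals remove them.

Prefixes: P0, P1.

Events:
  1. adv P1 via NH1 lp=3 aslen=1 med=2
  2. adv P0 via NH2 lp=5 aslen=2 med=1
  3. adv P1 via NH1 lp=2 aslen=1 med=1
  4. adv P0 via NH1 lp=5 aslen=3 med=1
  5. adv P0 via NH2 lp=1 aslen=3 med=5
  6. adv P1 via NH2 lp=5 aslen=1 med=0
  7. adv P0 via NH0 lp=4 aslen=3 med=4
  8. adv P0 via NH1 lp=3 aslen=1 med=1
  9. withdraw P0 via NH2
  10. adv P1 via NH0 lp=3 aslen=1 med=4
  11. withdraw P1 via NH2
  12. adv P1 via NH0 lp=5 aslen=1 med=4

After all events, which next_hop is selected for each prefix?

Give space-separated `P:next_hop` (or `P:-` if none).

Answer: P0:NH0 P1:NH0

Derivation:
Op 1: best P0=- P1=NH1
Op 2: best P0=NH2 P1=NH1
Op 3: best P0=NH2 P1=NH1
Op 4: best P0=NH2 P1=NH1
Op 5: best P0=NH1 P1=NH1
Op 6: best P0=NH1 P1=NH2
Op 7: best P0=NH1 P1=NH2
Op 8: best P0=NH0 P1=NH2
Op 9: best P0=NH0 P1=NH2
Op 10: best P0=NH0 P1=NH2
Op 11: best P0=NH0 P1=NH0
Op 12: best P0=NH0 P1=NH0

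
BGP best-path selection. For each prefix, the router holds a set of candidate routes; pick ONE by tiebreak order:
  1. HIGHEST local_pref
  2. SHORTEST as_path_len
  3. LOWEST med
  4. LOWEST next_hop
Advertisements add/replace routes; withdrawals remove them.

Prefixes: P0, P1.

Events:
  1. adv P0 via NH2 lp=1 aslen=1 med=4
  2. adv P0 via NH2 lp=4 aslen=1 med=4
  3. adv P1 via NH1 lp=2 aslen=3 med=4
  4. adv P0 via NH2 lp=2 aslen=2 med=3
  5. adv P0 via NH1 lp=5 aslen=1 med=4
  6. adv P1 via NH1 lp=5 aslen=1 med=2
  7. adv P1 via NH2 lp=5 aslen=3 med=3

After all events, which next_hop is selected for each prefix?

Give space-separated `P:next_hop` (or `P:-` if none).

Op 1: best P0=NH2 P1=-
Op 2: best P0=NH2 P1=-
Op 3: best P0=NH2 P1=NH1
Op 4: best P0=NH2 P1=NH1
Op 5: best P0=NH1 P1=NH1
Op 6: best P0=NH1 P1=NH1
Op 7: best P0=NH1 P1=NH1

Answer: P0:NH1 P1:NH1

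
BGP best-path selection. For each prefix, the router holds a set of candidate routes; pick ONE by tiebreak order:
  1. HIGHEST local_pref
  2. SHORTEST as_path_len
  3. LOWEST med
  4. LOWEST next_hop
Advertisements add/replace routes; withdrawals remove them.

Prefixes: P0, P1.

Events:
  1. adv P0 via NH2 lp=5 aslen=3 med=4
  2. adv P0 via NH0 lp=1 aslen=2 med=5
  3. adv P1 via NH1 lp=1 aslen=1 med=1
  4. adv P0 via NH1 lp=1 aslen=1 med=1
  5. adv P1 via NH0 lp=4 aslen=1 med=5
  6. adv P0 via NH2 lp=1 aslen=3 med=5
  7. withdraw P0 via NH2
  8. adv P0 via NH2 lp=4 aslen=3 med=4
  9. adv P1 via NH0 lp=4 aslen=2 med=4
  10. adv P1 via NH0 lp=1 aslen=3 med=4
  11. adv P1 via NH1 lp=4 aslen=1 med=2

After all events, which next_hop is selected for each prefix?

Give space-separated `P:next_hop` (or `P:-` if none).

Answer: P0:NH2 P1:NH1

Derivation:
Op 1: best P0=NH2 P1=-
Op 2: best P0=NH2 P1=-
Op 3: best P0=NH2 P1=NH1
Op 4: best P0=NH2 P1=NH1
Op 5: best P0=NH2 P1=NH0
Op 6: best P0=NH1 P1=NH0
Op 7: best P0=NH1 P1=NH0
Op 8: best P0=NH2 P1=NH0
Op 9: best P0=NH2 P1=NH0
Op 10: best P0=NH2 P1=NH1
Op 11: best P0=NH2 P1=NH1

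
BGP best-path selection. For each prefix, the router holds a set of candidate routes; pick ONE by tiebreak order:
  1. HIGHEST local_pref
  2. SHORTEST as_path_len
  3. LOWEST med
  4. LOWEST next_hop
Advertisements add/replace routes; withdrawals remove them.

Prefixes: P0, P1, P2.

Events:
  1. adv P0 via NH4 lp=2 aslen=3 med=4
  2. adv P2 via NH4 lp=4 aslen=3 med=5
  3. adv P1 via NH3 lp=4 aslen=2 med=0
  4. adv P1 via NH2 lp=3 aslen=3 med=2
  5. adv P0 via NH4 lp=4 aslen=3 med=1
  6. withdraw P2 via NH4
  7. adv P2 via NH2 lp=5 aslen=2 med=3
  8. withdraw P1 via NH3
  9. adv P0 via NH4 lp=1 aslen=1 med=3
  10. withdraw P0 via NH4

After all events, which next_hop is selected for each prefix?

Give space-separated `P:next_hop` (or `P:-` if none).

Answer: P0:- P1:NH2 P2:NH2

Derivation:
Op 1: best P0=NH4 P1=- P2=-
Op 2: best P0=NH4 P1=- P2=NH4
Op 3: best P0=NH4 P1=NH3 P2=NH4
Op 4: best P0=NH4 P1=NH3 P2=NH4
Op 5: best P0=NH4 P1=NH3 P2=NH4
Op 6: best P0=NH4 P1=NH3 P2=-
Op 7: best P0=NH4 P1=NH3 P2=NH2
Op 8: best P0=NH4 P1=NH2 P2=NH2
Op 9: best P0=NH4 P1=NH2 P2=NH2
Op 10: best P0=- P1=NH2 P2=NH2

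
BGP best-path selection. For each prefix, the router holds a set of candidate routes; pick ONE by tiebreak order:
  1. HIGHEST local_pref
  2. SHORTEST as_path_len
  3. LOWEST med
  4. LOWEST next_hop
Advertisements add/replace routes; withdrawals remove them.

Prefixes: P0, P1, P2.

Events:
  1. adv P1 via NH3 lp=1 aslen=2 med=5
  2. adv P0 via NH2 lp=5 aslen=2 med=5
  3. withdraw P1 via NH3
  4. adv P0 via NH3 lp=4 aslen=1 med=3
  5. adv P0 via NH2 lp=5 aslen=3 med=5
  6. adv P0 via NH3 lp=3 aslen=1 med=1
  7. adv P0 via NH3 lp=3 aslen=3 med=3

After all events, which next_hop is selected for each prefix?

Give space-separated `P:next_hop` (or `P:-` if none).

Op 1: best P0=- P1=NH3 P2=-
Op 2: best P0=NH2 P1=NH3 P2=-
Op 3: best P0=NH2 P1=- P2=-
Op 4: best P0=NH2 P1=- P2=-
Op 5: best P0=NH2 P1=- P2=-
Op 6: best P0=NH2 P1=- P2=-
Op 7: best P0=NH2 P1=- P2=-

Answer: P0:NH2 P1:- P2:-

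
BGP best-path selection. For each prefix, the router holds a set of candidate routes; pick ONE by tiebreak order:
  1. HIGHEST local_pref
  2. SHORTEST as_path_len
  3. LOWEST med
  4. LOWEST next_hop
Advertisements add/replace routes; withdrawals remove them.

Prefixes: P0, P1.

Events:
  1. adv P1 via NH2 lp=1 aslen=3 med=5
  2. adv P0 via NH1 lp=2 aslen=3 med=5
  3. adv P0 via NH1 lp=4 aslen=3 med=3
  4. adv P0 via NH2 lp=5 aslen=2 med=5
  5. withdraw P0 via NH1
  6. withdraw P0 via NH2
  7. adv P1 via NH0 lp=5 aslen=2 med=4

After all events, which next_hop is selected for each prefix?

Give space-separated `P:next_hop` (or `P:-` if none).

Op 1: best P0=- P1=NH2
Op 2: best P0=NH1 P1=NH2
Op 3: best P0=NH1 P1=NH2
Op 4: best P0=NH2 P1=NH2
Op 5: best P0=NH2 P1=NH2
Op 6: best P0=- P1=NH2
Op 7: best P0=- P1=NH0

Answer: P0:- P1:NH0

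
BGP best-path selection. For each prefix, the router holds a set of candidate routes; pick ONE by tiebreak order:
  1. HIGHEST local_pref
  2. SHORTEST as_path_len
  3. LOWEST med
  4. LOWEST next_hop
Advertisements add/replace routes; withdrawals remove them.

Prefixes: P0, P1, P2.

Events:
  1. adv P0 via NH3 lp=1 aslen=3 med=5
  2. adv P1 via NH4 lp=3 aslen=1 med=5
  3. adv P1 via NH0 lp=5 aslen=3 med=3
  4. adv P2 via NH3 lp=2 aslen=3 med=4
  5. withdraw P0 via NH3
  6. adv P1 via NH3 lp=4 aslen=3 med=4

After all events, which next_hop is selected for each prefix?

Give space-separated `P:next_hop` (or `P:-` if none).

Answer: P0:- P1:NH0 P2:NH3

Derivation:
Op 1: best P0=NH3 P1=- P2=-
Op 2: best P0=NH3 P1=NH4 P2=-
Op 3: best P0=NH3 P1=NH0 P2=-
Op 4: best P0=NH3 P1=NH0 P2=NH3
Op 5: best P0=- P1=NH0 P2=NH3
Op 6: best P0=- P1=NH0 P2=NH3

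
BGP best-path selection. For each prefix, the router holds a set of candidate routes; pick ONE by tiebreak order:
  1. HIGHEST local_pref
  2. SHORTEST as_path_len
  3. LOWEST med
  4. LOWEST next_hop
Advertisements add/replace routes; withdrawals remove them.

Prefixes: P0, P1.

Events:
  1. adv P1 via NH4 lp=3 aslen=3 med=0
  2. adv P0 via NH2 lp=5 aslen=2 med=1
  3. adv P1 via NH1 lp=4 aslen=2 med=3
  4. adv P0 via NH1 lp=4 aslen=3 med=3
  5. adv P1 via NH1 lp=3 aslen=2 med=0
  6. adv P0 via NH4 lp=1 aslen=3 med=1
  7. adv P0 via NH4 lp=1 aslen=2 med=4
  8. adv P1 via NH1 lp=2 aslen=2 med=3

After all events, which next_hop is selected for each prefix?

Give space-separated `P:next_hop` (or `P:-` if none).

Answer: P0:NH2 P1:NH4

Derivation:
Op 1: best P0=- P1=NH4
Op 2: best P0=NH2 P1=NH4
Op 3: best P0=NH2 P1=NH1
Op 4: best P0=NH2 P1=NH1
Op 5: best P0=NH2 P1=NH1
Op 6: best P0=NH2 P1=NH1
Op 7: best P0=NH2 P1=NH1
Op 8: best P0=NH2 P1=NH4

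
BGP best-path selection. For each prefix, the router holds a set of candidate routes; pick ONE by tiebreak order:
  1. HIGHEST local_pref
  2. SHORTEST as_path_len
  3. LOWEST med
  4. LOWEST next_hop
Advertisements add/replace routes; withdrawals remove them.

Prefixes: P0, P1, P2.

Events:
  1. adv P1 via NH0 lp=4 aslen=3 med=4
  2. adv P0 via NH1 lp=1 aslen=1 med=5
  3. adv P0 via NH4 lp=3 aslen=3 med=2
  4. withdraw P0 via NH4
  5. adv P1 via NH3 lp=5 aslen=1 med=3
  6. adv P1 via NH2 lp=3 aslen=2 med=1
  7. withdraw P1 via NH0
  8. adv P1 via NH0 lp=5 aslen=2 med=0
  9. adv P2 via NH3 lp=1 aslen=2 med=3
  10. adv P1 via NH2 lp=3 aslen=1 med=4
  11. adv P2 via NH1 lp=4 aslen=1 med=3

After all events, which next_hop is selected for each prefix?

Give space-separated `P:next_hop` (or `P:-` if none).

Answer: P0:NH1 P1:NH3 P2:NH1

Derivation:
Op 1: best P0=- P1=NH0 P2=-
Op 2: best P0=NH1 P1=NH0 P2=-
Op 3: best P0=NH4 P1=NH0 P2=-
Op 4: best P0=NH1 P1=NH0 P2=-
Op 5: best P0=NH1 P1=NH3 P2=-
Op 6: best P0=NH1 P1=NH3 P2=-
Op 7: best P0=NH1 P1=NH3 P2=-
Op 8: best P0=NH1 P1=NH3 P2=-
Op 9: best P0=NH1 P1=NH3 P2=NH3
Op 10: best P0=NH1 P1=NH3 P2=NH3
Op 11: best P0=NH1 P1=NH3 P2=NH1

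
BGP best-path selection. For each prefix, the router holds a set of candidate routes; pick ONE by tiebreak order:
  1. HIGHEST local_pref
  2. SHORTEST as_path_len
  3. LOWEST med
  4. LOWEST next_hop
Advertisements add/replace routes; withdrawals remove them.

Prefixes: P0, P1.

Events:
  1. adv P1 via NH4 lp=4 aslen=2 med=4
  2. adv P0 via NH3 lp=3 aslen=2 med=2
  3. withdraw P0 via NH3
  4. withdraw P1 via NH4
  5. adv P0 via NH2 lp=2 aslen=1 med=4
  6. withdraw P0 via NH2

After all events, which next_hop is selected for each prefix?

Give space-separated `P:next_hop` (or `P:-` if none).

Answer: P0:- P1:-

Derivation:
Op 1: best P0=- P1=NH4
Op 2: best P0=NH3 P1=NH4
Op 3: best P0=- P1=NH4
Op 4: best P0=- P1=-
Op 5: best P0=NH2 P1=-
Op 6: best P0=- P1=-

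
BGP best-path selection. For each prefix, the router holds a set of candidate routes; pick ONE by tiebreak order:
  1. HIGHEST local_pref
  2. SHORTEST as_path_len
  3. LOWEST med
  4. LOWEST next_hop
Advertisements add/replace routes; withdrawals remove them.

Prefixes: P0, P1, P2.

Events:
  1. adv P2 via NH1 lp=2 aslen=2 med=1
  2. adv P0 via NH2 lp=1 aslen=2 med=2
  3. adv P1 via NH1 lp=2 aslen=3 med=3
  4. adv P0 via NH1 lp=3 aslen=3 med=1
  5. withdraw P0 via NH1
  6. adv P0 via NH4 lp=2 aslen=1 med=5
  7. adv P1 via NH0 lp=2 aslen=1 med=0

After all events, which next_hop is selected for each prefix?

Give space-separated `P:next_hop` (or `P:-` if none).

Answer: P0:NH4 P1:NH0 P2:NH1

Derivation:
Op 1: best P0=- P1=- P2=NH1
Op 2: best P0=NH2 P1=- P2=NH1
Op 3: best P0=NH2 P1=NH1 P2=NH1
Op 4: best P0=NH1 P1=NH1 P2=NH1
Op 5: best P0=NH2 P1=NH1 P2=NH1
Op 6: best P0=NH4 P1=NH1 P2=NH1
Op 7: best P0=NH4 P1=NH0 P2=NH1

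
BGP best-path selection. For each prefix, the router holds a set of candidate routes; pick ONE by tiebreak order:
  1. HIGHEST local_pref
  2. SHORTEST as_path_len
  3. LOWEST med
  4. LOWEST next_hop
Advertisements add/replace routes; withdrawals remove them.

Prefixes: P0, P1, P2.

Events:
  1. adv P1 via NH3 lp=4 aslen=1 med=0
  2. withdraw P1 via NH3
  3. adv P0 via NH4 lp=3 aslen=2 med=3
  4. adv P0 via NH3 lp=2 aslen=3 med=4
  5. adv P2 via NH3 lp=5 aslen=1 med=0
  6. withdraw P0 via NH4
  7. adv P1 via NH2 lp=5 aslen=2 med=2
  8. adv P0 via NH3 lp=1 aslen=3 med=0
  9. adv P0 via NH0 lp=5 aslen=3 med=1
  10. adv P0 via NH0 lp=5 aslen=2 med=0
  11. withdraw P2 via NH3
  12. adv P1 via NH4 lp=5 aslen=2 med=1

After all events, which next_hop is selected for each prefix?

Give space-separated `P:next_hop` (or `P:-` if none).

Op 1: best P0=- P1=NH3 P2=-
Op 2: best P0=- P1=- P2=-
Op 3: best P0=NH4 P1=- P2=-
Op 4: best P0=NH4 P1=- P2=-
Op 5: best P0=NH4 P1=- P2=NH3
Op 6: best P0=NH3 P1=- P2=NH3
Op 7: best P0=NH3 P1=NH2 P2=NH3
Op 8: best P0=NH3 P1=NH2 P2=NH3
Op 9: best P0=NH0 P1=NH2 P2=NH3
Op 10: best P0=NH0 P1=NH2 P2=NH3
Op 11: best P0=NH0 P1=NH2 P2=-
Op 12: best P0=NH0 P1=NH4 P2=-

Answer: P0:NH0 P1:NH4 P2:-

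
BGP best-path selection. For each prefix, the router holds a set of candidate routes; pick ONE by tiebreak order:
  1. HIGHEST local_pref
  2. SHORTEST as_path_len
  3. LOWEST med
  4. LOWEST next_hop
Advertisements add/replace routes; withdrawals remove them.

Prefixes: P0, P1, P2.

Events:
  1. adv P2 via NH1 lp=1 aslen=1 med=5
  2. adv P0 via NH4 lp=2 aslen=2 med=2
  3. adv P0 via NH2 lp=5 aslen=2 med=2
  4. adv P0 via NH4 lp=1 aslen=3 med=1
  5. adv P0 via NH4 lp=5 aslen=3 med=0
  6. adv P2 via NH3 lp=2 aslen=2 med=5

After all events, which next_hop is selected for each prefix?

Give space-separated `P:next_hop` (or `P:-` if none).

Op 1: best P0=- P1=- P2=NH1
Op 2: best P0=NH4 P1=- P2=NH1
Op 3: best P0=NH2 P1=- P2=NH1
Op 4: best P0=NH2 P1=- P2=NH1
Op 5: best P0=NH2 P1=- P2=NH1
Op 6: best P0=NH2 P1=- P2=NH3

Answer: P0:NH2 P1:- P2:NH3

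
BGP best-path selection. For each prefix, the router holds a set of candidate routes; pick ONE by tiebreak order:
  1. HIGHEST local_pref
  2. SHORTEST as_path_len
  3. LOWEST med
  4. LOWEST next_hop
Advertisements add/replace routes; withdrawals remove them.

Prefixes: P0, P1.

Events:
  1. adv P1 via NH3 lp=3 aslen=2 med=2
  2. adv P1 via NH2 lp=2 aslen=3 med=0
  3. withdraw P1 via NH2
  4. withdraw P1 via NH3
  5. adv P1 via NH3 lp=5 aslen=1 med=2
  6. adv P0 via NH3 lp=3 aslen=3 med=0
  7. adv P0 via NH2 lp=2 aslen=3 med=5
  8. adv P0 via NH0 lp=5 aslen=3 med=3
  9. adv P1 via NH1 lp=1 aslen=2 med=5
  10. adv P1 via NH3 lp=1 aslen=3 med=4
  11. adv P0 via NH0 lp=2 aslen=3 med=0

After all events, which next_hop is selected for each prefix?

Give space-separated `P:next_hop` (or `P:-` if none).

Answer: P0:NH3 P1:NH1

Derivation:
Op 1: best P0=- P1=NH3
Op 2: best P0=- P1=NH3
Op 3: best P0=- P1=NH3
Op 4: best P0=- P1=-
Op 5: best P0=- P1=NH3
Op 6: best P0=NH3 P1=NH3
Op 7: best P0=NH3 P1=NH3
Op 8: best P0=NH0 P1=NH3
Op 9: best P0=NH0 P1=NH3
Op 10: best P0=NH0 P1=NH1
Op 11: best P0=NH3 P1=NH1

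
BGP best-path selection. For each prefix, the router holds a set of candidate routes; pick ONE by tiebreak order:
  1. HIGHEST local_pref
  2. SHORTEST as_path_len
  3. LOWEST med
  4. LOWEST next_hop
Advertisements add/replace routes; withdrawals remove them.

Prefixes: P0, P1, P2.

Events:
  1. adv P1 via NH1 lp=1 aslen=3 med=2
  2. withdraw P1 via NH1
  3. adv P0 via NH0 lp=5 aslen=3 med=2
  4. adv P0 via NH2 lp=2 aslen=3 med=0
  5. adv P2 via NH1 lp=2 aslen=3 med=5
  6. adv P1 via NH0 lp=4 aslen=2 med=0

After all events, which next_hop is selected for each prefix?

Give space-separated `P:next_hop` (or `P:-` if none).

Answer: P0:NH0 P1:NH0 P2:NH1

Derivation:
Op 1: best P0=- P1=NH1 P2=-
Op 2: best P0=- P1=- P2=-
Op 3: best P0=NH0 P1=- P2=-
Op 4: best P0=NH0 P1=- P2=-
Op 5: best P0=NH0 P1=- P2=NH1
Op 6: best P0=NH0 P1=NH0 P2=NH1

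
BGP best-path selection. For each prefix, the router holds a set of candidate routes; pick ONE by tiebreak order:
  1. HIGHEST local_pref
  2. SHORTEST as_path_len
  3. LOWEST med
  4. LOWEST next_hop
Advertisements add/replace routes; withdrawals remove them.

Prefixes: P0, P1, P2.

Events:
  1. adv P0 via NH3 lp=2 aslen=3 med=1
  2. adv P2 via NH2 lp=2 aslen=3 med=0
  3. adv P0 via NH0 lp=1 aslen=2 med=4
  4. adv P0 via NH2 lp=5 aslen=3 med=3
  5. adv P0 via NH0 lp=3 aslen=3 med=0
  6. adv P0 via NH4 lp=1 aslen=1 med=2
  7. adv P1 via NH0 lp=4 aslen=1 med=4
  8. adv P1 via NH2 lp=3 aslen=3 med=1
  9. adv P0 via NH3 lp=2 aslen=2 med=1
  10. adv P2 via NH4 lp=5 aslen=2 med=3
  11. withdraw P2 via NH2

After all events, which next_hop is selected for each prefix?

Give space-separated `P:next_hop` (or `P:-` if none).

Op 1: best P0=NH3 P1=- P2=-
Op 2: best P0=NH3 P1=- P2=NH2
Op 3: best P0=NH3 P1=- P2=NH2
Op 4: best P0=NH2 P1=- P2=NH2
Op 5: best P0=NH2 P1=- P2=NH2
Op 6: best P0=NH2 P1=- P2=NH2
Op 7: best P0=NH2 P1=NH0 P2=NH2
Op 8: best P0=NH2 P1=NH0 P2=NH2
Op 9: best P0=NH2 P1=NH0 P2=NH2
Op 10: best P0=NH2 P1=NH0 P2=NH4
Op 11: best P0=NH2 P1=NH0 P2=NH4

Answer: P0:NH2 P1:NH0 P2:NH4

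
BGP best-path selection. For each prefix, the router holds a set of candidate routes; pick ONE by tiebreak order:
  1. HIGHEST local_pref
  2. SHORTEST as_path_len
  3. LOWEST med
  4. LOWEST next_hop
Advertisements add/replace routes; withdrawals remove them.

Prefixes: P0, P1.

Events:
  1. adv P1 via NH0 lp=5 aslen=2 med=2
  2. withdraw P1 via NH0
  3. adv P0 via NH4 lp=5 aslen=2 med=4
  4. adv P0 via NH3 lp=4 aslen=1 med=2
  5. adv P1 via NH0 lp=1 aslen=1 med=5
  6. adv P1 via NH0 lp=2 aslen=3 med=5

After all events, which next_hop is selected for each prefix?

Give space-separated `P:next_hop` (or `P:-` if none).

Answer: P0:NH4 P1:NH0

Derivation:
Op 1: best P0=- P1=NH0
Op 2: best P0=- P1=-
Op 3: best P0=NH4 P1=-
Op 4: best P0=NH4 P1=-
Op 5: best P0=NH4 P1=NH0
Op 6: best P0=NH4 P1=NH0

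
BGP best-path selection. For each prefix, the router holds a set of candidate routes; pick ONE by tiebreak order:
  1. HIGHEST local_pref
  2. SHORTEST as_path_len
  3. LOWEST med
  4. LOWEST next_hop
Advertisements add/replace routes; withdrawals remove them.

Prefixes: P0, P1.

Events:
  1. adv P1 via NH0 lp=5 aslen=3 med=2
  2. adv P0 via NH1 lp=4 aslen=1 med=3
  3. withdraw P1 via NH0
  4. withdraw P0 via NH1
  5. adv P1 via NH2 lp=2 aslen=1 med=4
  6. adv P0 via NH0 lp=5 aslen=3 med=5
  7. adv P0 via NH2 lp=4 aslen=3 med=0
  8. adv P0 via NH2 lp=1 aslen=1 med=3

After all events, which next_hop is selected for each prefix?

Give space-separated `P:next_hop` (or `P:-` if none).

Answer: P0:NH0 P1:NH2

Derivation:
Op 1: best P0=- P1=NH0
Op 2: best P0=NH1 P1=NH0
Op 3: best P0=NH1 P1=-
Op 4: best P0=- P1=-
Op 5: best P0=- P1=NH2
Op 6: best P0=NH0 P1=NH2
Op 7: best P0=NH0 P1=NH2
Op 8: best P0=NH0 P1=NH2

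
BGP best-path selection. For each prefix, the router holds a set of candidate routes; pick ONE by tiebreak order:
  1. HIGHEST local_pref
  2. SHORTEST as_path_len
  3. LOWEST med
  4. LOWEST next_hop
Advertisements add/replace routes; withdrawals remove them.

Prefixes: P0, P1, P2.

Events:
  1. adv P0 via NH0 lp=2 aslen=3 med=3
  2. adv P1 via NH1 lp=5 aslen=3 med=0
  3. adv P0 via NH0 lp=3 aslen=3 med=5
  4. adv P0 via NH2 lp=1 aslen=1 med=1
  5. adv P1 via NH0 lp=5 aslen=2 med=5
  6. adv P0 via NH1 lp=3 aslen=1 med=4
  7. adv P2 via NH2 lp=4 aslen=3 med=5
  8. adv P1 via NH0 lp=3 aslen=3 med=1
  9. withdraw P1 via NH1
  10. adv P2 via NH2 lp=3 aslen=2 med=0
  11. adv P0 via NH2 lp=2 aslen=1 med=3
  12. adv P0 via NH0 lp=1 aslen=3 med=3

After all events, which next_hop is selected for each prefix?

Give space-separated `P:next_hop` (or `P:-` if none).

Op 1: best P0=NH0 P1=- P2=-
Op 2: best P0=NH0 P1=NH1 P2=-
Op 3: best P0=NH0 P1=NH1 P2=-
Op 4: best P0=NH0 P1=NH1 P2=-
Op 5: best P0=NH0 P1=NH0 P2=-
Op 6: best P0=NH1 P1=NH0 P2=-
Op 7: best P0=NH1 P1=NH0 P2=NH2
Op 8: best P0=NH1 P1=NH1 P2=NH2
Op 9: best P0=NH1 P1=NH0 P2=NH2
Op 10: best P0=NH1 P1=NH0 P2=NH2
Op 11: best P0=NH1 P1=NH0 P2=NH2
Op 12: best P0=NH1 P1=NH0 P2=NH2

Answer: P0:NH1 P1:NH0 P2:NH2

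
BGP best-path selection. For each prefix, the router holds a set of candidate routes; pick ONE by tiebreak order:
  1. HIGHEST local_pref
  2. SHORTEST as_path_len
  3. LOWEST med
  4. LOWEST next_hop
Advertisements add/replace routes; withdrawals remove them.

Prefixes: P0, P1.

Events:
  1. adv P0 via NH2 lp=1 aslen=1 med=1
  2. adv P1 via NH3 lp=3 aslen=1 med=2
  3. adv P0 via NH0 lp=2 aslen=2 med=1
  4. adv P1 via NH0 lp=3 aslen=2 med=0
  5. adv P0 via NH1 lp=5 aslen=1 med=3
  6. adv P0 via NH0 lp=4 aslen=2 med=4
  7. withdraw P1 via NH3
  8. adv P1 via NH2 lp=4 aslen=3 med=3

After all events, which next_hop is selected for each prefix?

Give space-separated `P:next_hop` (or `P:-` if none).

Op 1: best P0=NH2 P1=-
Op 2: best P0=NH2 P1=NH3
Op 3: best P0=NH0 P1=NH3
Op 4: best P0=NH0 P1=NH3
Op 5: best P0=NH1 P1=NH3
Op 6: best P0=NH1 P1=NH3
Op 7: best P0=NH1 P1=NH0
Op 8: best P0=NH1 P1=NH2

Answer: P0:NH1 P1:NH2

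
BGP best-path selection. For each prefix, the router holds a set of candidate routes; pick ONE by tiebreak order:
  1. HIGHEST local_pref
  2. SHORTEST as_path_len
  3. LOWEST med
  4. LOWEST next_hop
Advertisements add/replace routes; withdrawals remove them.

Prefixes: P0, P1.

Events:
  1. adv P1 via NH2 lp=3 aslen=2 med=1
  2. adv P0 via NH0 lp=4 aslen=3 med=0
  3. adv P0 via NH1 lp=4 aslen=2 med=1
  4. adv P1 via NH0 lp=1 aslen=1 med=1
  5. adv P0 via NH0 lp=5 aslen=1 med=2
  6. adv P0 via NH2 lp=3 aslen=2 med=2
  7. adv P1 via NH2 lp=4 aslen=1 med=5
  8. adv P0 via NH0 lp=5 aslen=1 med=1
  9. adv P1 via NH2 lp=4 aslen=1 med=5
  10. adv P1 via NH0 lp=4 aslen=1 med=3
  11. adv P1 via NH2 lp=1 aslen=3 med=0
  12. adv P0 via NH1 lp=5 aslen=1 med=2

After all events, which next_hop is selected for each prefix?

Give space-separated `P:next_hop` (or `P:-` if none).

Answer: P0:NH0 P1:NH0

Derivation:
Op 1: best P0=- P1=NH2
Op 2: best P0=NH0 P1=NH2
Op 3: best P0=NH1 P1=NH2
Op 4: best P0=NH1 P1=NH2
Op 5: best P0=NH0 P1=NH2
Op 6: best P0=NH0 P1=NH2
Op 7: best P0=NH0 P1=NH2
Op 8: best P0=NH0 P1=NH2
Op 9: best P0=NH0 P1=NH2
Op 10: best P0=NH0 P1=NH0
Op 11: best P0=NH0 P1=NH0
Op 12: best P0=NH0 P1=NH0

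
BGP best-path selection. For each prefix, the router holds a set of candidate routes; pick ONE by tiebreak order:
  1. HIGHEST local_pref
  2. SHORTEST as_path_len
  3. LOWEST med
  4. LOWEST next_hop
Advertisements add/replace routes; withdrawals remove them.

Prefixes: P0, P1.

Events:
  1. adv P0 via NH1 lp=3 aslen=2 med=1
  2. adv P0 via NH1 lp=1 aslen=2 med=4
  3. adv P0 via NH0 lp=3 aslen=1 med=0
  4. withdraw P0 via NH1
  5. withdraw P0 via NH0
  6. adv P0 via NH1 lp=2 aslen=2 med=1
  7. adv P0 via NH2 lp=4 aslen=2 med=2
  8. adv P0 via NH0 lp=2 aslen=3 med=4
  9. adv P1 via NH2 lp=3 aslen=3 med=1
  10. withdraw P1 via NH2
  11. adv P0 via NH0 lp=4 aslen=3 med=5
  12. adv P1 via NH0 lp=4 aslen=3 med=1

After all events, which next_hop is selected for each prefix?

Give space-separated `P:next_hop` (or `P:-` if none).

Op 1: best P0=NH1 P1=-
Op 2: best P0=NH1 P1=-
Op 3: best P0=NH0 P1=-
Op 4: best P0=NH0 P1=-
Op 5: best P0=- P1=-
Op 6: best P0=NH1 P1=-
Op 7: best P0=NH2 P1=-
Op 8: best P0=NH2 P1=-
Op 9: best P0=NH2 P1=NH2
Op 10: best P0=NH2 P1=-
Op 11: best P0=NH2 P1=-
Op 12: best P0=NH2 P1=NH0

Answer: P0:NH2 P1:NH0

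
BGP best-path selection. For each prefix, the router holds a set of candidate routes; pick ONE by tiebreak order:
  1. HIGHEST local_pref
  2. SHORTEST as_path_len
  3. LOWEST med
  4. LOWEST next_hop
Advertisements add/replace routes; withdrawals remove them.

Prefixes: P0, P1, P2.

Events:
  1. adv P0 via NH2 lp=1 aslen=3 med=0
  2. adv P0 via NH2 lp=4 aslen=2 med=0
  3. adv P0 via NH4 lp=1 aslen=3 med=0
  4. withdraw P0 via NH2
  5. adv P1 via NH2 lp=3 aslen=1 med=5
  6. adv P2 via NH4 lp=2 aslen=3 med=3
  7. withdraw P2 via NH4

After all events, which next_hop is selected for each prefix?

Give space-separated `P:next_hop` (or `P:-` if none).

Answer: P0:NH4 P1:NH2 P2:-

Derivation:
Op 1: best P0=NH2 P1=- P2=-
Op 2: best P0=NH2 P1=- P2=-
Op 3: best P0=NH2 P1=- P2=-
Op 4: best P0=NH4 P1=- P2=-
Op 5: best P0=NH4 P1=NH2 P2=-
Op 6: best P0=NH4 P1=NH2 P2=NH4
Op 7: best P0=NH4 P1=NH2 P2=-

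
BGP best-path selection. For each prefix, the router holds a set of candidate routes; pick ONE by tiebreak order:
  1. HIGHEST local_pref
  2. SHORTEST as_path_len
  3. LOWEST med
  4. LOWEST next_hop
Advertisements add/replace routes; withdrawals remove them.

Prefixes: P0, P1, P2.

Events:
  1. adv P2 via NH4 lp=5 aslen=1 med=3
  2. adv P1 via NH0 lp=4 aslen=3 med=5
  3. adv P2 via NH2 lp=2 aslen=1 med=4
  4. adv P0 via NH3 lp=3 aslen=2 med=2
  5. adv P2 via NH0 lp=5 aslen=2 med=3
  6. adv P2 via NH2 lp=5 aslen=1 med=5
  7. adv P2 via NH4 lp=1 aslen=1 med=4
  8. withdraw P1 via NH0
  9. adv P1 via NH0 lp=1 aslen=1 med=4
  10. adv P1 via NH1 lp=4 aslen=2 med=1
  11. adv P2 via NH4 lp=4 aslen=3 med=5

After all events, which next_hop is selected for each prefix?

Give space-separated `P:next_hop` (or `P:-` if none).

Op 1: best P0=- P1=- P2=NH4
Op 2: best P0=- P1=NH0 P2=NH4
Op 3: best P0=- P1=NH0 P2=NH4
Op 4: best P0=NH3 P1=NH0 P2=NH4
Op 5: best P0=NH3 P1=NH0 P2=NH4
Op 6: best P0=NH3 P1=NH0 P2=NH4
Op 7: best P0=NH3 P1=NH0 P2=NH2
Op 8: best P0=NH3 P1=- P2=NH2
Op 9: best P0=NH3 P1=NH0 P2=NH2
Op 10: best P0=NH3 P1=NH1 P2=NH2
Op 11: best P0=NH3 P1=NH1 P2=NH2

Answer: P0:NH3 P1:NH1 P2:NH2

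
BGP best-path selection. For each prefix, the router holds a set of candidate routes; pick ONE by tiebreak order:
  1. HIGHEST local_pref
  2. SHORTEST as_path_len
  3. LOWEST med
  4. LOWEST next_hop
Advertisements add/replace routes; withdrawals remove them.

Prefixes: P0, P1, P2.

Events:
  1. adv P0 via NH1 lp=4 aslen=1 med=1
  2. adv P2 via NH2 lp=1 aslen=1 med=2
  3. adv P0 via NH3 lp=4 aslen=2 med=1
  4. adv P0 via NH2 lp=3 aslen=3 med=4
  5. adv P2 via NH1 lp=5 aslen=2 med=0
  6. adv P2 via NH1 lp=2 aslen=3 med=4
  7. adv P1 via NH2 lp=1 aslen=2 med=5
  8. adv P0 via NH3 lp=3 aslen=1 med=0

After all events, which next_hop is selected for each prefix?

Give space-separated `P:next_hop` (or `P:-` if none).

Answer: P0:NH1 P1:NH2 P2:NH1

Derivation:
Op 1: best P0=NH1 P1=- P2=-
Op 2: best P0=NH1 P1=- P2=NH2
Op 3: best P0=NH1 P1=- P2=NH2
Op 4: best P0=NH1 P1=- P2=NH2
Op 5: best P0=NH1 P1=- P2=NH1
Op 6: best P0=NH1 P1=- P2=NH1
Op 7: best P0=NH1 P1=NH2 P2=NH1
Op 8: best P0=NH1 P1=NH2 P2=NH1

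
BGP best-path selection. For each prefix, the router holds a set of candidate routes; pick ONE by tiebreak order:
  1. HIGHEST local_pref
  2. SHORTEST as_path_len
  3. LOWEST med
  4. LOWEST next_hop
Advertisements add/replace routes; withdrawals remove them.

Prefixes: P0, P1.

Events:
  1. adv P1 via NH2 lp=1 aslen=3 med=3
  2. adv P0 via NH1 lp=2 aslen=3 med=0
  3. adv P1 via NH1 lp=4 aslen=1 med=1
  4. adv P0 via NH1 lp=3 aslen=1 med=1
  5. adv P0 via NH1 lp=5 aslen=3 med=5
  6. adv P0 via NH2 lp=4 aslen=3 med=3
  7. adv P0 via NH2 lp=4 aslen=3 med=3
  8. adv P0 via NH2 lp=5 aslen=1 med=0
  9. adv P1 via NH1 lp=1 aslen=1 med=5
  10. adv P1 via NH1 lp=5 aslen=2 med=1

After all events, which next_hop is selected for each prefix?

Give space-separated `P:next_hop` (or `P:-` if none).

Answer: P0:NH2 P1:NH1

Derivation:
Op 1: best P0=- P1=NH2
Op 2: best P0=NH1 P1=NH2
Op 3: best P0=NH1 P1=NH1
Op 4: best P0=NH1 P1=NH1
Op 5: best P0=NH1 P1=NH1
Op 6: best P0=NH1 P1=NH1
Op 7: best P0=NH1 P1=NH1
Op 8: best P0=NH2 P1=NH1
Op 9: best P0=NH2 P1=NH1
Op 10: best P0=NH2 P1=NH1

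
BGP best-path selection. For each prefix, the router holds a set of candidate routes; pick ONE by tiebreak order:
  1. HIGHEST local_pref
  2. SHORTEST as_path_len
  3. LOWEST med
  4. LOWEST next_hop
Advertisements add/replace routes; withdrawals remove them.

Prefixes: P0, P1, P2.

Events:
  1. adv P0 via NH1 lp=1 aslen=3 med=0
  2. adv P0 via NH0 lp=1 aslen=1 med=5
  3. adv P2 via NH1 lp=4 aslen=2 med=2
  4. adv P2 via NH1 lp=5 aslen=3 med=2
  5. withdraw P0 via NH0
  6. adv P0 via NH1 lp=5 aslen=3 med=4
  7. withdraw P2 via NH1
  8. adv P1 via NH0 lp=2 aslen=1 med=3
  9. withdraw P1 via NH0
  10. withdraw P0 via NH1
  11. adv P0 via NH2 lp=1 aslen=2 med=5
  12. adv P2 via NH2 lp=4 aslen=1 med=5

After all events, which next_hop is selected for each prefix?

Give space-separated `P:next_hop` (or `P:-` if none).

Answer: P0:NH2 P1:- P2:NH2

Derivation:
Op 1: best P0=NH1 P1=- P2=-
Op 2: best P0=NH0 P1=- P2=-
Op 3: best P0=NH0 P1=- P2=NH1
Op 4: best P0=NH0 P1=- P2=NH1
Op 5: best P0=NH1 P1=- P2=NH1
Op 6: best P0=NH1 P1=- P2=NH1
Op 7: best P0=NH1 P1=- P2=-
Op 8: best P0=NH1 P1=NH0 P2=-
Op 9: best P0=NH1 P1=- P2=-
Op 10: best P0=- P1=- P2=-
Op 11: best P0=NH2 P1=- P2=-
Op 12: best P0=NH2 P1=- P2=NH2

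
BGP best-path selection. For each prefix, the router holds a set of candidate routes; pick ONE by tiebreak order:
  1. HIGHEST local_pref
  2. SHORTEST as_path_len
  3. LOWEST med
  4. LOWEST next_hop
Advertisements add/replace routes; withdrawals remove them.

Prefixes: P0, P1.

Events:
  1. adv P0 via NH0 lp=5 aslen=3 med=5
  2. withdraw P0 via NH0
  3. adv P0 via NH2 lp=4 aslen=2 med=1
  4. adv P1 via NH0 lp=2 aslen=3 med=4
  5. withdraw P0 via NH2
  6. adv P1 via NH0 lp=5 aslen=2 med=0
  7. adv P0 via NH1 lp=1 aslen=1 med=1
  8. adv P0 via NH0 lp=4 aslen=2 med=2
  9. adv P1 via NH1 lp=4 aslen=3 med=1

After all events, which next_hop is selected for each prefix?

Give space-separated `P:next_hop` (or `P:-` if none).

Op 1: best P0=NH0 P1=-
Op 2: best P0=- P1=-
Op 3: best P0=NH2 P1=-
Op 4: best P0=NH2 P1=NH0
Op 5: best P0=- P1=NH0
Op 6: best P0=- P1=NH0
Op 7: best P0=NH1 P1=NH0
Op 8: best P0=NH0 P1=NH0
Op 9: best P0=NH0 P1=NH0

Answer: P0:NH0 P1:NH0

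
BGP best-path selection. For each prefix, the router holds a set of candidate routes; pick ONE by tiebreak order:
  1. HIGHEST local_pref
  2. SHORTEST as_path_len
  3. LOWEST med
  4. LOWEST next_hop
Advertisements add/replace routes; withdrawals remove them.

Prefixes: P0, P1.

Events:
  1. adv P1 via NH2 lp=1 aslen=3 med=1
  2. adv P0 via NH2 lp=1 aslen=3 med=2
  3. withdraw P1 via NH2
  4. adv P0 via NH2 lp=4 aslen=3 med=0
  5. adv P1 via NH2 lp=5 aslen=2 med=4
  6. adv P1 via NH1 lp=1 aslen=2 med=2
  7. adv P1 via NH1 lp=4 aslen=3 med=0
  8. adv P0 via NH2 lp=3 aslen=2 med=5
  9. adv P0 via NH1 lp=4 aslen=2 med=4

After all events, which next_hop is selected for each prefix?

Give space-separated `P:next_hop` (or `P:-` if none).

Answer: P0:NH1 P1:NH2

Derivation:
Op 1: best P0=- P1=NH2
Op 2: best P0=NH2 P1=NH2
Op 3: best P0=NH2 P1=-
Op 4: best P0=NH2 P1=-
Op 5: best P0=NH2 P1=NH2
Op 6: best P0=NH2 P1=NH2
Op 7: best P0=NH2 P1=NH2
Op 8: best P0=NH2 P1=NH2
Op 9: best P0=NH1 P1=NH2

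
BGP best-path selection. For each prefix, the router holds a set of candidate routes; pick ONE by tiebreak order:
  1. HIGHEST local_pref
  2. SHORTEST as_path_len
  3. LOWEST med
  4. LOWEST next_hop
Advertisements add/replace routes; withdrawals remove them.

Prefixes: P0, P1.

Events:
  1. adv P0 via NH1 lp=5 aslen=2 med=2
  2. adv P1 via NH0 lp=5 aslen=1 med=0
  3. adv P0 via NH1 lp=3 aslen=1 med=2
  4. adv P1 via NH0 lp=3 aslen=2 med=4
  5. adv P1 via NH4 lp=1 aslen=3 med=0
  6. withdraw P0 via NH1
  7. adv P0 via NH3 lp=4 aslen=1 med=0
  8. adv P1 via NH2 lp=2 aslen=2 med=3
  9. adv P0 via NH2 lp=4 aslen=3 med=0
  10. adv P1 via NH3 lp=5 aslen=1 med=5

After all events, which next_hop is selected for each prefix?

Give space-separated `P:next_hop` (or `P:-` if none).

Answer: P0:NH3 P1:NH3

Derivation:
Op 1: best P0=NH1 P1=-
Op 2: best P0=NH1 P1=NH0
Op 3: best P0=NH1 P1=NH0
Op 4: best P0=NH1 P1=NH0
Op 5: best P0=NH1 P1=NH0
Op 6: best P0=- P1=NH0
Op 7: best P0=NH3 P1=NH0
Op 8: best P0=NH3 P1=NH0
Op 9: best P0=NH3 P1=NH0
Op 10: best P0=NH3 P1=NH3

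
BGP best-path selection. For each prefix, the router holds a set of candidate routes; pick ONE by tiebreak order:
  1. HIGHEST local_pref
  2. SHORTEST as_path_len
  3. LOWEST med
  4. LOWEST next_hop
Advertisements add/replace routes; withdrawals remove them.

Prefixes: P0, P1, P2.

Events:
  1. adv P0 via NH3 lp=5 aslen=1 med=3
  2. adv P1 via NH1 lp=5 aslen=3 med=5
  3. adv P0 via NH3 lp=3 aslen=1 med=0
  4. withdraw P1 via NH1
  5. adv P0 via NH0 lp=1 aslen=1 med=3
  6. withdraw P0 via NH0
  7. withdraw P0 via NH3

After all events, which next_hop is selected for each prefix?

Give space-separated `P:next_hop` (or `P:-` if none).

Op 1: best P0=NH3 P1=- P2=-
Op 2: best P0=NH3 P1=NH1 P2=-
Op 3: best P0=NH3 P1=NH1 P2=-
Op 4: best P0=NH3 P1=- P2=-
Op 5: best P0=NH3 P1=- P2=-
Op 6: best P0=NH3 P1=- P2=-
Op 7: best P0=- P1=- P2=-

Answer: P0:- P1:- P2:-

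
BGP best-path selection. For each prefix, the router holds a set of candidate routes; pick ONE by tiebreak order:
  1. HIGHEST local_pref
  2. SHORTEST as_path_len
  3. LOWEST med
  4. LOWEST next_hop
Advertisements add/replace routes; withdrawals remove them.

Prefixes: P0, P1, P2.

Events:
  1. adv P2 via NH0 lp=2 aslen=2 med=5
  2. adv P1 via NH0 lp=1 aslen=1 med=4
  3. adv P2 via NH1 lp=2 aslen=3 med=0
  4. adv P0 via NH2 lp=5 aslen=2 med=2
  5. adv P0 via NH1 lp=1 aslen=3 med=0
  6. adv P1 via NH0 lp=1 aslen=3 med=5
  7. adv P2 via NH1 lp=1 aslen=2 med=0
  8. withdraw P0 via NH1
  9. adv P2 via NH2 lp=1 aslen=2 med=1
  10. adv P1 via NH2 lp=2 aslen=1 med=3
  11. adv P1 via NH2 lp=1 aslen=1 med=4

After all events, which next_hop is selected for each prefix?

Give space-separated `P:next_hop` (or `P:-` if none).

Op 1: best P0=- P1=- P2=NH0
Op 2: best P0=- P1=NH0 P2=NH0
Op 3: best P0=- P1=NH0 P2=NH0
Op 4: best P0=NH2 P1=NH0 P2=NH0
Op 5: best P0=NH2 P1=NH0 P2=NH0
Op 6: best P0=NH2 P1=NH0 P2=NH0
Op 7: best P0=NH2 P1=NH0 P2=NH0
Op 8: best P0=NH2 P1=NH0 P2=NH0
Op 9: best P0=NH2 P1=NH0 P2=NH0
Op 10: best P0=NH2 P1=NH2 P2=NH0
Op 11: best P0=NH2 P1=NH2 P2=NH0

Answer: P0:NH2 P1:NH2 P2:NH0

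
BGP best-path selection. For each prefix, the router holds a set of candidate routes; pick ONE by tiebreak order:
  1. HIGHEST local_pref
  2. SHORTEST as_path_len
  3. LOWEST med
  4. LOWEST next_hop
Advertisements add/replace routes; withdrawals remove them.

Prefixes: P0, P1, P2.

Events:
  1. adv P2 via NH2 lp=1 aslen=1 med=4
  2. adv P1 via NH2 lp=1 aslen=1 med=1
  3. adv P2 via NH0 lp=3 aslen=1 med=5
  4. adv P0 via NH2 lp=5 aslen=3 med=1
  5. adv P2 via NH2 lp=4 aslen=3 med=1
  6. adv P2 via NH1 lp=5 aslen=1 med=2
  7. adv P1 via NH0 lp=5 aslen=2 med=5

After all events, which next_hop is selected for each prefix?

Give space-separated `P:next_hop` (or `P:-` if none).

Op 1: best P0=- P1=- P2=NH2
Op 2: best P0=- P1=NH2 P2=NH2
Op 3: best P0=- P1=NH2 P2=NH0
Op 4: best P0=NH2 P1=NH2 P2=NH0
Op 5: best P0=NH2 P1=NH2 P2=NH2
Op 6: best P0=NH2 P1=NH2 P2=NH1
Op 7: best P0=NH2 P1=NH0 P2=NH1

Answer: P0:NH2 P1:NH0 P2:NH1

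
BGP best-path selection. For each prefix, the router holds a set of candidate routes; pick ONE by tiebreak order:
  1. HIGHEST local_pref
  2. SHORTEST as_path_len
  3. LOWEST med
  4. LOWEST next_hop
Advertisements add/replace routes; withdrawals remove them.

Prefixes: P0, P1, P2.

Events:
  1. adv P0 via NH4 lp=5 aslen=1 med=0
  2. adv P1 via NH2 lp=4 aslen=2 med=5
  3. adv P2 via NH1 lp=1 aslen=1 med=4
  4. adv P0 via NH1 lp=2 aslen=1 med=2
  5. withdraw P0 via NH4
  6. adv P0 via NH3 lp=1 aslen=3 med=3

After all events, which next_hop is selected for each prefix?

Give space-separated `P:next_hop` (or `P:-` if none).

Op 1: best P0=NH4 P1=- P2=-
Op 2: best P0=NH4 P1=NH2 P2=-
Op 3: best P0=NH4 P1=NH2 P2=NH1
Op 4: best P0=NH4 P1=NH2 P2=NH1
Op 5: best P0=NH1 P1=NH2 P2=NH1
Op 6: best P0=NH1 P1=NH2 P2=NH1

Answer: P0:NH1 P1:NH2 P2:NH1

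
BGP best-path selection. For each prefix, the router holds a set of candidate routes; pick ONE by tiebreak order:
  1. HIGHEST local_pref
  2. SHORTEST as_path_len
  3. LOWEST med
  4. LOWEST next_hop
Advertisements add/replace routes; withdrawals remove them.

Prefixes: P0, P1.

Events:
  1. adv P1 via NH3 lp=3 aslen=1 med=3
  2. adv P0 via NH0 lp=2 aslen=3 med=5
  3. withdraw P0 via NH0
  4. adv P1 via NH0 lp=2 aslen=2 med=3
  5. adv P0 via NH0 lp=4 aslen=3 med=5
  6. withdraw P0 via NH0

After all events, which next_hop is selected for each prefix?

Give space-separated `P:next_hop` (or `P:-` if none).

Answer: P0:- P1:NH3

Derivation:
Op 1: best P0=- P1=NH3
Op 2: best P0=NH0 P1=NH3
Op 3: best P0=- P1=NH3
Op 4: best P0=- P1=NH3
Op 5: best P0=NH0 P1=NH3
Op 6: best P0=- P1=NH3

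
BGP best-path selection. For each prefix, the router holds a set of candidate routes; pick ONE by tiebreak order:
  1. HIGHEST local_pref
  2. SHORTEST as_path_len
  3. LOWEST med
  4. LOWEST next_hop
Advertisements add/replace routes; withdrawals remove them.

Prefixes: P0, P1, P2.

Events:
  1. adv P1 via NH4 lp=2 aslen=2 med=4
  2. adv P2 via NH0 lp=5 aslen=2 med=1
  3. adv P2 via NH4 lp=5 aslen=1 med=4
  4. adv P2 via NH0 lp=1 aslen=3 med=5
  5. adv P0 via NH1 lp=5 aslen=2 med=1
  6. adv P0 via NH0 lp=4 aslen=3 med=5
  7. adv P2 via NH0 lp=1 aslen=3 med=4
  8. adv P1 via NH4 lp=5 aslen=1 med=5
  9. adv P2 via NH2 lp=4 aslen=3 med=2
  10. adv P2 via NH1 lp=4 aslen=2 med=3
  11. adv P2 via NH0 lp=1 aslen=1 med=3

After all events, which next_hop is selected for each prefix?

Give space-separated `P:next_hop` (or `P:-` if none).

Answer: P0:NH1 P1:NH4 P2:NH4

Derivation:
Op 1: best P0=- P1=NH4 P2=-
Op 2: best P0=- P1=NH4 P2=NH0
Op 3: best P0=- P1=NH4 P2=NH4
Op 4: best P0=- P1=NH4 P2=NH4
Op 5: best P0=NH1 P1=NH4 P2=NH4
Op 6: best P0=NH1 P1=NH4 P2=NH4
Op 7: best P0=NH1 P1=NH4 P2=NH4
Op 8: best P0=NH1 P1=NH4 P2=NH4
Op 9: best P0=NH1 P1=NH4 P2=NH4
Op 10: best P0=NH1 P1=NH4 P2=NH4
Op 11: best P0=NH1 P1=NH4 P2=NH4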